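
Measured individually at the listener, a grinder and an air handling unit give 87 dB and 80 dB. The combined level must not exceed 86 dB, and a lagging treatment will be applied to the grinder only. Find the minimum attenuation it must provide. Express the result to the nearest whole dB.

Fixed contribution from the other source: Σ 10^(L/10) = 10^(80/10) = 1.000e+08 (80.00 dB).
The limit corresponds to 10^(86/10) = 3.981e+08; subtracting the fixed part leaves 2.981e+08 for the grinder, i.e. 84.74 dB.
Required insertion loss = 87 − 84.74 = 2.26 dB.

2 dB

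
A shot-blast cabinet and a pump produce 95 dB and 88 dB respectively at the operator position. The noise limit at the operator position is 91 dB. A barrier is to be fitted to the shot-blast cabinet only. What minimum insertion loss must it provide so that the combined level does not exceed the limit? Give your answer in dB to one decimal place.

7.0 dB

Everything except the shot-blast cabinet sums to 10^(88/10) = 6.310e+08 in linear terms, 88.00 dB.
To meet 91 dB overall, the treated shot-blast cabinet may contribute at most 10^(91/10) − 6.310e+08 = 6.280e+08, i.e. 87.98 dB.
Required insertion loss = 95 − 87.98 = 7.02 dB.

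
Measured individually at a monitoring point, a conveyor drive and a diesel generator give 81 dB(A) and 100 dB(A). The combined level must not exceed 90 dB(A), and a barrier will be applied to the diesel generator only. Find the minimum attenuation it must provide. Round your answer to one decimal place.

10.6 dB

Fixed contribution from the other source: Σ 10^(L/10) = 10^(81/10) = 1.259e+08 (81.00 dB(A)).
To meet 90 dB(A) overall, the treated diesel generator may contribute at most 10^(90/10) − 1.259e+08 = 8.741e+08, i.e. 89.42 dB(A).
Required insertion loss = 100 − 89.42 = 10.58 dB.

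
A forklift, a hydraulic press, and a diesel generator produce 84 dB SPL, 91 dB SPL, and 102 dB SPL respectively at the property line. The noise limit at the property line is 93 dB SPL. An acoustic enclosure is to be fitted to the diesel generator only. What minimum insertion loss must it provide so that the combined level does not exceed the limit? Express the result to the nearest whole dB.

15 dB

Fixed contribution from the other sources: Σ 10^(L/10) = 10^(84/10) + 10^(91/10) = 1.510e+09 (91.79 dB SPL).
The limit corresponds to 10^(93/10) = 1.995e+09; subtracting the fixed part leaves 4.851e+08 for the diesel generator, i.e. 86.86 dB SPL.
So the diesel generator must be reduced from 102 to 86.86 dB SPL: IL = 15.14 dB.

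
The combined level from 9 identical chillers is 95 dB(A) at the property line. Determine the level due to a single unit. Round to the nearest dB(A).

85 dB(A)

Dividing the total intensity by 9 lowers the level by 10·log₁₀ 9 = 9.542 dB: L₁ = 95 − 9.542.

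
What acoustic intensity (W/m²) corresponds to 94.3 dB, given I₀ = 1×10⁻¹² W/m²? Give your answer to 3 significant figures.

0.00269 W/m²

L = 10·log₁₀(I/I₀) ⇒ I = I₀·10^(L/10) = 10⁻¹² × 10^9.43.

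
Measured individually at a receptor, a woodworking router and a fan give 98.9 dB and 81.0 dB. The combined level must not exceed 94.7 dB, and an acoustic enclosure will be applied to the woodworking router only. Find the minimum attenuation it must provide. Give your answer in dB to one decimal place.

4.4 dB

Everything except the woodworking router sums to 10^(81.0/10) = 1.259e+08 in linear terms, 81.00 dB.
To meet 94.7 dB overall, the treated woodworking router may contribute at most 10^(94.7/10) − 1.259e+08 = 2.825e+09, i.e. 94.51 dB.
So the woodworking router must be reduced from 98.9 to 94.51 dB: IL = 4.39 dB.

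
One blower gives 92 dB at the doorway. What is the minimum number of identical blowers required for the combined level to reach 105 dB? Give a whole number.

Need L₁ + 10·log₁₀ N ≥ 105, i.e. log₁₀ N ≥ 1.30.
N ≥ 10^(13.0/10) = 19.953, so N = 20.

20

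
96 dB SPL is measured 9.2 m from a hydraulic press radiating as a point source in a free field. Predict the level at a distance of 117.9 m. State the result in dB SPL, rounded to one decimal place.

Spherical spreading from a point source gives a 20·log₁₀(r₂/r₁) drop.
L₂ = 96 − 20·log₁₀(117.9/9.2) = 96 − 22.155 = 73.85 dB SPL.

73.8 dB SPL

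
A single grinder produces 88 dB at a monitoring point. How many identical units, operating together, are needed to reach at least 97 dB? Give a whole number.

The shortfall is 97 − 88 = 9.0 dB, and N units add 10·log₁₀ N, so need 10·log₁₀ N ≥ 9.0.
N ≥ 10^(9.0/10) = 7.943, so N = 8.

8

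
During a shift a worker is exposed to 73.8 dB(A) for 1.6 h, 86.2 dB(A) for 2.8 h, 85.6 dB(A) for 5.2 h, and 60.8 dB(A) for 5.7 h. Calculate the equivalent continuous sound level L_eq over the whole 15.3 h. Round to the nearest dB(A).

The energy average is taken in the linear domain: L_eq = 10·log₁₀[(Σ tᵢ·10^(Lᵢ/10))/T], T = 15.3 h.
Σ tᵢ·10^(Lᵢ/10) = 1.6·10^(73.8/10) + 2.8·10^(86.2/10) + 5.2·10^(85.6/10) + 5.7·10^(60.8/10) = 3.100e+09.
L_eq = 10·log₁₀(3.100e+09/15.3) = 83.07 dB(A).

83 dB(A)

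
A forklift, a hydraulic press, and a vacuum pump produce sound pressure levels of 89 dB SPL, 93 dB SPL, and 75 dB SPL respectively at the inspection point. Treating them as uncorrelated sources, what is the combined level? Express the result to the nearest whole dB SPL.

Incoherent sources combine by intensity addition: L_total = 10·log₁₀(Σ 10^(L_i/10)).
Σ 10^(L/10) = 10^(89/10) + 10^(93/10) + 10^(75/10) = 2.821e+09.
L_total = 10·log₁₀(2.821e+09) = 94.50 dB SPL.

95 dB SPL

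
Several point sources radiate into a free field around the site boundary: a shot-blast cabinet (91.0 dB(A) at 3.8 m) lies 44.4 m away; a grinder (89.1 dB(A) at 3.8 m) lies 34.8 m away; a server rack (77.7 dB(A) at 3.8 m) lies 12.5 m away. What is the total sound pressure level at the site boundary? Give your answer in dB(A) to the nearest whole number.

74 dB(A)

Apply inverse-square spreading to bring every level to the receiver, then sum 10^(L/10).
shot-blast cabinet: 91.0 − 20·log₁₀(44.4/3.8) = 91.0 − 21.35 = 69.65 dB(A).
grinder: 89.1 − 20·log₁₀(34.8/3.8) = 89.1 − 19.24 = 69.86 dB(A).
server rack: 77.7 − 20·log₁₀(12.5/3.8) = 77.7 − 10.34 = 67.36 dB(A).
Σ 10^(L/10) = 2.436e+07 → L_total = 10·log₁₀(2.436e+07) = 73.87 dB(A).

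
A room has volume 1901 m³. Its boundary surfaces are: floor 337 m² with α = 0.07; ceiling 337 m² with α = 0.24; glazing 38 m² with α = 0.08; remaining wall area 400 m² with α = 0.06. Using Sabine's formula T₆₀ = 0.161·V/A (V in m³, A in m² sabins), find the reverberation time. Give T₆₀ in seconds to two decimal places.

2.33 s

Total absorption A = 337·0.07 + 337·0.24 + 38·0.08 + 400·0.06 = 131.51 m² sabins.
T₆₀ = 0.161·V/A = 0.161·1901/131.51 = 2.327 s.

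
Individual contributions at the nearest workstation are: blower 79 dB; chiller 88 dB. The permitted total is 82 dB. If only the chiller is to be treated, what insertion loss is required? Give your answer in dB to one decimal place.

9.0 dB

Fixed contribution from the other source: Σ 10^(L/10) = 10^(79/10) = 7.943e+07 (79.00 dB).
The limit corresponds to 10^(82/10) = 1.585e+08; subtracting the fixed part leaves 7.906e+07 for the chiller, i.e. 78.98 dB.
So the chiller must be reduced from 88 to 78.98 dB: IL = 9.02 dB.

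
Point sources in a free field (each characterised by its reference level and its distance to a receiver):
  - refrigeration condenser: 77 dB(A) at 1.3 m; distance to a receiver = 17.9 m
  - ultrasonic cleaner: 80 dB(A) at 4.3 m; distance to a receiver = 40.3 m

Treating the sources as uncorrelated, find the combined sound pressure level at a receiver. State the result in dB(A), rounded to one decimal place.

61.5 dB(A)

First find each source's level at the receiver (point-source: −20·log₁₀(r/r_ref)), then combine on an intensity basis.
refrigeration condenser: 77 − 20·log₁₀(17.9/1.3) = 77 − 22.78 = 54.22 dB(A).
ultrasonic cleaner: 80 − 20·log₁₀(40.3/4.3) = 80 − 19.44 = 60.56 dB(A).
Σ 10^(L/10) = 1.403e+06 → L_total = 10·log₁₀(1.403e+06) = 61.47 dB(A).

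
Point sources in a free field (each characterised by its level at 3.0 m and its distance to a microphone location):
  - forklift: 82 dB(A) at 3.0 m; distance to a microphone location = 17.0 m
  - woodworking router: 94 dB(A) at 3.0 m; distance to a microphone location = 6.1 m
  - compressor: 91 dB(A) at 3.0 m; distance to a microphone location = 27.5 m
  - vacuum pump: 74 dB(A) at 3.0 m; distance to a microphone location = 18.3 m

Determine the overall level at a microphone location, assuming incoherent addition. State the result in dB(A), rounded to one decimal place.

Propagate each source to the receiver with L = L_ref − 20·log₁₀(r/r_ref), then add intensities.
forklift: 82 − 20·log₁₀(17.0/3.0) = 82 − 15.07 = 66.93 dB(A).
woodworking router: 94 − 20·log₁₀(6.1/3.0) = 94 − 6.16 = 87.84 dB(A).
compressor: 91 − 20·log₁₀(27.5/3.0) = 91 − 19.24 = 71.76 dB(A).
vacuum pump: 74 − 20·log₁₀(18.3/3.0) = 74 − 15.71 = 58.29 dB(A).
Σ 10^(L/10) = 6.281e+08 → L_total = 10·log₁₀(6.281e+08) = 87.98 dB(A).

88.0 dB(A)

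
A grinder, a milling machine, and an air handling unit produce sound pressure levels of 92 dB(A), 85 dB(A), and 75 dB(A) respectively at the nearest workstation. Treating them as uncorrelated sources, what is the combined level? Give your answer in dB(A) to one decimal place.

92.9 dB(A)

Incoherent sources combine by intensity addition: L_total = 10·log₁₀(Σ 10^(L_i/10)).
Σ 10^(L/10) = 10^(92/10) + 10^(85/10) + 10^(75/10) = 1.933e+09.
L_total = 10·log₁₀(1.933e+09) = 92.86 dB(A).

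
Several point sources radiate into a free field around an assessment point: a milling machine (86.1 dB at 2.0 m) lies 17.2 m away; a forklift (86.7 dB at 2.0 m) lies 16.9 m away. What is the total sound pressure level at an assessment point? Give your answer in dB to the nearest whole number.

71 dB

First find each source's level at the receiver (point-source: −20·log₁₀(r/r_ref)), then combine on an intensity basis.
milling machine: 86.1 − 20·log₁₀(17.2/2.0) = 86.1 − 18.69 = 67.41 dB.
forklift: 86.7 − 20·log₁₀(16.9/2.0) = 86.7 − 18.54 = 68.16 dB.
Σ 10^(L/10) = 1.206e+07 → L_total = 10·log₁₀(1.206e+07) = 70.81 dB.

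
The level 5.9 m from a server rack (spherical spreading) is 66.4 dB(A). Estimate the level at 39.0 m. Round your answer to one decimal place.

50.0 dB(A)

Spherical spreading from a point source gives a 20·log₁₀(r₂/r₁) drop.
L₂ = 66.4 − 20·log₁₀(39.0/5.9) = 66.4 − 16.404 = 50.00 dB(A).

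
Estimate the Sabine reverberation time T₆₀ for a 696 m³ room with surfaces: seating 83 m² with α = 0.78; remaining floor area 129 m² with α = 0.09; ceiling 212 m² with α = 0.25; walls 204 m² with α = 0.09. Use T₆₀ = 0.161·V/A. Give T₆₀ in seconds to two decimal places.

Summing Sᵢαᵢ: 83·0.78 + 129·0.09 + 212·0.25 + 204·0.09 = 147.71 m².
T₆₀ = 0.161 × 696 / 147.71 = 0.759 s.

0.76 s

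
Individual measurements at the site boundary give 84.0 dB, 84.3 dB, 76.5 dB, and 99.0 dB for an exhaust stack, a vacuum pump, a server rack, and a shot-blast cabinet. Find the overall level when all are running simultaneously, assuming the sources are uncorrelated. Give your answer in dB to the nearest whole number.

For uncorrelated sources the intensities add, so convert each level to linear form, sum, and take 10·log₁₀ of the total.
Σ 10^(L/10) = 10^(84.0/10) + 10^(84.3/10) + 10^(76.5/10) + 10^(99.0/10) = 8.508e+09.
L_total = 10·log₁₀(8.508e+09) = 99.30 dB.

99 dB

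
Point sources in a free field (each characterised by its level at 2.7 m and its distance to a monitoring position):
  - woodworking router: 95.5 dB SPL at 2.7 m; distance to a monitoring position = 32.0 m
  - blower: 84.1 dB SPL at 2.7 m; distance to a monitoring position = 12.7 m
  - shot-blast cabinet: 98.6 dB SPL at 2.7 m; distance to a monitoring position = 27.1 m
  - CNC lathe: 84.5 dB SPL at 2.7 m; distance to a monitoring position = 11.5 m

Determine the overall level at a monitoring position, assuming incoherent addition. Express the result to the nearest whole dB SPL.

81 dB SPL

Propagate each source to the receiver with L = L_ref − 20·log₁₀(r/r_ref), then add intensities.
woodworking router: 95.5 − 20·log₁₀(32.0/2.7) = 95.5 − 21.48 = 74.02 dB SPL.
blower: 84.1 − 20·log₁₀(12.7/2.7) = 84.1 − 13.45 = 70.65 dB SPL.
shot-blast cabinet: 98.6 − 20·log₁₀(27.1/2.7) = 98.6 − 20.03 = 78.57 dB SPL.
CNC lathe: 84.5 − 20·log₁₀(11.5/2.7) = 84.5 − 12.59 = 71.91 dB SPL.
Σ 10^(L/10) = 1.243e+08 → L_total = 10·log₁₀(1.243e+08) = 80.95 dB SPL.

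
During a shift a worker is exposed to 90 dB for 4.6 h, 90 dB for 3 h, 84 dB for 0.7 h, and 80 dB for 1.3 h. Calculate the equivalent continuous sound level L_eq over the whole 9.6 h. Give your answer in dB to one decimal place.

89.2 dB

L_eq = 10·log₁₀[(1/T)·Σ tᵢ·10^(Lᵢ/10)] with T = 9.6 h.
Σ tᵢ·10^(Lᵢ/10) = 4.6·10^(90/10) + 3·10^(90/10) + 0.7·10^(84/10) + 1.3·10^(80/10) = 7.906e+09.
L_eq = 10·log₁₀(7.906e+09/9.6) = 89.16 dB.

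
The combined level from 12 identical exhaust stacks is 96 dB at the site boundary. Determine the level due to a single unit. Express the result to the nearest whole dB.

85 dB

Dividing the total intensity by 12 lowers the level by 10·log₁₀ 12 = 10.792 dB: L₁ = 96 − 10.792.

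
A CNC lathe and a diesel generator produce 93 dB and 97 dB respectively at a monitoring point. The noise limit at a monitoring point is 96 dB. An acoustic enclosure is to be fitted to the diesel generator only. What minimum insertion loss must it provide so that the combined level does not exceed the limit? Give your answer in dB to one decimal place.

4.0 dB

Fixed contribution from the other source: Σ 10^(L/10) = 10^(93/10) = 1.995e+09 (93.00 dB).
The limit corresponds to 10^(96/10) = 3.981e+09; subtracting the fixed part leaves 1.986e+09 for the diesel generator, i.e. 92.98 dB.
Required insertion loss = 97 − 92.98 = 4.02 dB.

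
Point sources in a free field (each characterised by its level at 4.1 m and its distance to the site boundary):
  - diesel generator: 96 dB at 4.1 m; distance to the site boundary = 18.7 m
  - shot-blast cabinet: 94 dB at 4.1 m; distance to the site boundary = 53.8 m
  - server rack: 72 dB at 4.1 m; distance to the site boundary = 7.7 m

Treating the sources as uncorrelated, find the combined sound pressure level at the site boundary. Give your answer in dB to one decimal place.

83.2 dB

Propagate each source to the receiver with L = L_ref − 20·log₁₀(r/r_ref), then add intensities.
diesel generator: 96 − 20·log₁₀(18.7/4.1) = 96 − 13.18 = 82.82 dB.
shot-blast cabinet: 94 − 20·log₁₀(53.8/4.1) = 94 − 22.36 = 71.64 dB.
server rack: 72 − 20·log₁₀(7.7/4.1) = 72 − 5.47 = 66.53 dB.
Σ 10^(L/10) = 2.105e+08 → L_total = 10·log₁₀(2.105e+08) = 83.23 dB.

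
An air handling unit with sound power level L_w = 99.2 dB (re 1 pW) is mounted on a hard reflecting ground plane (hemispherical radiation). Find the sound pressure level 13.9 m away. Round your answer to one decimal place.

L_p = L_w − 10·log₁₀(2π·r²) with r = 13.9 m.
2π·r² = 1214 m², 10·log₁₀ of that is 30.842 dB.
L_p = 99.2 − 30.842 = 68.36 dB.

68.4 dB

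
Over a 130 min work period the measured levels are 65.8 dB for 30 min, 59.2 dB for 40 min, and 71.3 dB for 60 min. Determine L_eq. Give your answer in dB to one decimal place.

L_eq = 10·log₁₀[(1/T)·Σ tᵢ·10^(Lᵢ/10)] with T = 130 min.
Σ tᵢ·10^(Lᵢ/10) = 30·10^(65.8/10) + 40·10^(59.2/10) + 60·10^(71.3/10) = 9.567e+08.
L_eq = 10·log₁₀(9.567e+08/130) = 68.67 dB.

68.7 dB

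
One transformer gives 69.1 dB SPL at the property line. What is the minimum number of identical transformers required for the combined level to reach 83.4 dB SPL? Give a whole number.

Need L₁ + 10·log₁₀ N ≥ 83.4, i.e. log₁₀ N ≥ 1.43.
N ≥ 10^(14.3/10) = 26.915, so N = 27.

27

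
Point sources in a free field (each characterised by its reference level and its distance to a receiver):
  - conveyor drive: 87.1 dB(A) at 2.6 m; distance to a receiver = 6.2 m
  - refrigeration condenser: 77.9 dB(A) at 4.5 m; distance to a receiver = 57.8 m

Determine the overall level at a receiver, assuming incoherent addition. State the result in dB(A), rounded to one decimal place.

79.6 dB(A)

Apply inverse-square spreading to bring every level to the receiver, then sum 10^(L/10).
conveyor drive: 87.1 − 20·log₁₀(6.2/2.6) = 87.1 − 7.55 = 79.55 dB(A).
refrigeration condenser: 77.9 − 20·log₁₀(57.8/4.5) = 77.9 − 22.17 = 55.73 dB(A).
Σ 10^(L/10) = 9.056e+07 → L_total = 10·log₁₀(9.056e+07) = 79.57 dB(A).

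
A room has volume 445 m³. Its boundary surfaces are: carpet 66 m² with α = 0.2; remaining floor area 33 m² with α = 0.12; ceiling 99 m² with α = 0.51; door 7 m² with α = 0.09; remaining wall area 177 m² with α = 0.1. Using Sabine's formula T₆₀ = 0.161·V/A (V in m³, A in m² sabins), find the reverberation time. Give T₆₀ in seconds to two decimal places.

A = Σ Sᵢαᵢ = 66·0.2 + 33·0.12 + 99·0.51 + 7·0.09 + 177·0.1 = 85.98 m².
T₆₀ = 0.161 × 445 / 85.98 = 0.833 s.

0.83 s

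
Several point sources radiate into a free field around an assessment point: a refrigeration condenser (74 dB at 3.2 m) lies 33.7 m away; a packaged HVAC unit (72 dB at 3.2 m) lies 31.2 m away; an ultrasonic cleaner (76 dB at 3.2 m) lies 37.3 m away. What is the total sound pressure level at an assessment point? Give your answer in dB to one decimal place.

58.4 dB

Apply inverse-square spreading to bring every level to the receiver, then sum 10^(L/10).
refrigeration condenser: 74 − 20·log₁₀(33.7/3.2) = 74 − 20.45 = 53.55 dB.
packaged HVAC unit: 72 − 20·log₁₀(31.2/3.2) = 72 − 19.78 = 52.22 dB.
ultrasonic cleaner: 76 − 20·log₁₀(37.3/3.2) = 76 − 21.33 = 54.67 dB.
Σ 10^(L/10) = 6.862e+05 → L_total = 10·log₁₀(6.862e+05) = 58.36 dB.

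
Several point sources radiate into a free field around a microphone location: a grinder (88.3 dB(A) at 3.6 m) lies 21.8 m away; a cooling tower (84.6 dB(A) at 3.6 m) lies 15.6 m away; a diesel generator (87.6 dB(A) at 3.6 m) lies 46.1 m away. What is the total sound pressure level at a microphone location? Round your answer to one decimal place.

75.7 dB(A)

Apply inverse-square spreading to bring every level to the receiver, then sum 10^(L/10).
grinder: 88.3 − 20·log₁₀(21.8/3.6) = 88.3 − 15.64 = 72.66 dB(A).
cooling tower: 84.6 − 20·log₁₀(15.6/3.6) = 84.6 − 12.74 = 71.86 dB(A).
diesel generator: 87.6 − 20·log₁₀(46.1/3.6) = 87.6 − 22.15 = 65.45 dB(A).
Σ 10^(L/10) = 3.730e+07 → L_total = 10·log₁₀(3.730e+07) = 75.72 dB(A).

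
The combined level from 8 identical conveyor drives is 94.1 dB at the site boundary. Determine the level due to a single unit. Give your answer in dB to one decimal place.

85.1 dB

For N identical incoherent sources L_total = L₁ + 10·log₁₀ N, so L₁ = 94.1 − 10·log₁₀(8) = 94.1 − 9.031.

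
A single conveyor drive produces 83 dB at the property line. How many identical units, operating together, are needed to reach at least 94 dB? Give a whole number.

Need L₁ + 10·log₁₀ N ≥ 94, i.e. log₁₀ N ≥ 1.10.
N ≥ 10^(11.0/10) = 12.589, so N = 13.

13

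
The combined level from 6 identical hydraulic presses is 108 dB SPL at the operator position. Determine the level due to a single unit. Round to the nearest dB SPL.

6 equal contributions raise the level by 10·log₁₀ 6 = 7.782 dB, so each unit alone gives 108 − 7.782.

100 dB SPL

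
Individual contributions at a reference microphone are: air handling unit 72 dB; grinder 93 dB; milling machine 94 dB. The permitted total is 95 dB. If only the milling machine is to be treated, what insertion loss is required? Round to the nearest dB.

3 dB

Everything except the milling machine sums to 10^(72/10) + 10^(93/10) = 2.011e+09 in linear terms, 93.03 dB.
The limit corresponds to 10^(95/10) = 3.162e+09; subtracting the fixed part leaves 1.151e+09 for the milling machine, i.e. 90.61 dB.
Required insertion loss = 94 − 90.61 = 3.39 dB.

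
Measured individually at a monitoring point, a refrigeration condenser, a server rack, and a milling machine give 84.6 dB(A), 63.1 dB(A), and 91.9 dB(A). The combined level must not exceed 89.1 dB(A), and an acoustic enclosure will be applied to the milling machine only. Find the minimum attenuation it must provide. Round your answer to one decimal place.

4.7 dB

The untreated sources together contribute 10^(84.6/10) + 10^(63.1/10) = 2.904e+08, i.e. 84.63 dB(A).
The limit corresponds to 10^(89.1/10) = 8.128e+08; subtracting the fixed part leaves 5.224e+08 for the milling machine, i.e. 87.18 dB(A).
Required insertion loss = 91.9 − 87.18 = 4.72 dB.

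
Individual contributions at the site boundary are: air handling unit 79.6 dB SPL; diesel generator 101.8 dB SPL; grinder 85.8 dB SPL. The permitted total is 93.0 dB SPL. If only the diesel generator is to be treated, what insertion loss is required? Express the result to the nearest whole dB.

The untreated sources together contribute 10^(79.6/10) + 10^(85.8/10) = 4.714e+08, i.e. 86.73 dB SPL.
To meet 93.0 dB SPL overall, the treated diesel generator may contribute at most 10^(93.0/10) − 4.714e+08 = 1.524e+09, i.e. 91.83 dB SPL.
Required insertion loss = 101.8 − 91.83 = 9.97 dB.

10 dB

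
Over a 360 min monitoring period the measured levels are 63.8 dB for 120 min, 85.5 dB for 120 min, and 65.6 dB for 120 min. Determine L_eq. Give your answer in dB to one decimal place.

80.8 dB

L_eq = 10·log₁₀[(1/T)·Σ tᵢ·10^(Lᵢ/10)] with T = 360 min.
Σ tᵢ·10^(Lᵢ/10) = 120·10^(63.8/10) + 120·10^(85.5/10) + 120·10^(65.6/10) = 4.330e+10.
L_eq = 10·log₁₀(4.330e+10/360) = 80.80 dB.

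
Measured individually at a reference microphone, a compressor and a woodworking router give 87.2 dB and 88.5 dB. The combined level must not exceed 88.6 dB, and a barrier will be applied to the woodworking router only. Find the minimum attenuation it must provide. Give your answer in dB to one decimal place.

The untreated sources together contribute 10^(87.2/10) = 5.248e+08, i.e. 87.20 dB.
To meet 88.6 dB overall, the treated woodworking router may contribute at most 10^(88.6/10) − 5.248e+08 = 1.996e+08, i.e. 83.00 dB.
So the woodworking router must be reduced from 88.5 to 83.00 dB: IL = 5.50 dB.

5.5 dB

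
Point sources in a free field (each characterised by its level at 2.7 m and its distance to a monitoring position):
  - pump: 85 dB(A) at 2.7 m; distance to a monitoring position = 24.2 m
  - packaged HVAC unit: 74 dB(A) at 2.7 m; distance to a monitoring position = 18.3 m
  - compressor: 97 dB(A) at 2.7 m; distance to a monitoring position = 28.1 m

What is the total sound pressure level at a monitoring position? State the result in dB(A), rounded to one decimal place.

First find each source's level at the receiver (point-source: −20·log₁₀(r/r_ref)), then combine on an intensity basis.
pump: 85 − 20·log₁₀(24.2/2.7) = 85 − 19.05 = 65.95 dB(A).
packaged HVAC unit: 74 − 20·log₁₀(18.3/2.7) = 74 − 16.62 = 57.38 dB(A).
compressor: 97 − 20·log₁₀(28.1/2.7) = 97 − 20.35 = 76.65 dB(A).
Σ 10^(L/10) = 5.075e+07 → L_total = 10·log₁₀(5.075e+07) = 77.05 dB(A).

77.1 dB(A)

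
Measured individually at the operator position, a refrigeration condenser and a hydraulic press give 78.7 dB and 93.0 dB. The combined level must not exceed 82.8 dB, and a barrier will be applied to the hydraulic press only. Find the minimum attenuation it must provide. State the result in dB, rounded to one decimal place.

12.3 dB

Fixed contribution from the other source: Σ 10^(L/10) = 10^(78.7/10) = 7.413e+07 (78.70 dB).
The limit corresponds to 10^(82.8/10) = 1.905e+08; subtracting the fixed part leaves 1.164e+08 for the hydraulic press, i.e. 80.66 dB.
So the hydraulic press must be reduced from 93.0 to 80.66 dB: IL = 12.34 dB.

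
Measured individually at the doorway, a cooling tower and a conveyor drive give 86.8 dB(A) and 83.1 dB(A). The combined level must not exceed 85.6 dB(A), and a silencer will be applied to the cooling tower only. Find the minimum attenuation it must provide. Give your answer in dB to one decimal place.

Fixed contribution from the other source: Σ 10^(L/10) = 10^(83.1/10) = 2.042e+08 (83.10 dB(A)).
The limit corresponds to 10^(85.6/10) = 3.631e+08; subtracting the fixed part leaves 1.589e+08 for the cooling tower, i.e. 82.01 dB(A).
Required insertion loss = 86.8 − 82.01 = 4.79 dB.

4.8 dB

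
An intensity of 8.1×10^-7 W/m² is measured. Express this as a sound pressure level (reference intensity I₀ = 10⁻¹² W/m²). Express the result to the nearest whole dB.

59 dB

I/I₀ = 8.1×10^-7/10⁻¹² = 8.1×10^5, and L = 10·log₁₀(I/I₀).
L = 10·(0.9085 + 5) = 59.08 dB.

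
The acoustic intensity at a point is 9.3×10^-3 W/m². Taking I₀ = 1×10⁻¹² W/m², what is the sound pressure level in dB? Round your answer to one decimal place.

I/I₀ = 9.3×10^-3/10⁻¹² = 9.3×10^9, and L = 10·log₁₀(I/I₀).
L = 10·(0.9685 + 9) = 99.68 dB.

99.7 dB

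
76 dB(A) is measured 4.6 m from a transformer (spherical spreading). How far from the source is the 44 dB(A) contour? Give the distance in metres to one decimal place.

183.1 m

Point-source spreading drops the level by 20·log₁₀(r₂/r₁); inverting, r₂/r₁ = 10^(ΔL/20).
r₂ = 4.6·10^((76−44)/20) = 4.6·10^(32.0/20) = 183.13 m.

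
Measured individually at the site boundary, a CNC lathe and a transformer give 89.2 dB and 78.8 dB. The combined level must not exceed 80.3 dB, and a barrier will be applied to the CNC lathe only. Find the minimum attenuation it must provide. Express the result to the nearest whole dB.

Fixed contribution from the other source: Σ 10^(L/10) = 10^(78.8/10) = 7.586e+07 (78.80 dB).
The limit corresponds to 10^(80.3/10) = 1.072e+08; subtracting the fixed part leaves 3.129e+07 for the CNC lathe, i.e. 74.95 dB.
So the CNC lathe must be reduced from 89.2 to 74.95 dB: IL = 14.25 dB.

14 dB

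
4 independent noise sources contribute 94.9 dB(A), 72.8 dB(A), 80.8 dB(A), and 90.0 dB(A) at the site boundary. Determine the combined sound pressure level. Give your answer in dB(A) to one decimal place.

Incoherent sources combine by intensity addition: L_total = 10·log₁₀(Σ 10^(L_i/10)).
Σ 10^(L/10) = 10^(94.9/10) + 10^(72.8/10) + 10^(80.8/10) + 10^(90.0/10) = 4.230e+09.
L_total = 10·log₁₀(4.230e+09) = 96.26 dB(A).

96.3 dB(A)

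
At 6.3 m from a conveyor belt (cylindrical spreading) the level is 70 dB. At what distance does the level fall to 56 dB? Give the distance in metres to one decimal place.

158.2 m

The 14.0 dB drop corresponds to a distance ratio of 10^(14.0/10) for a line source.
r₂ = 6.3·10^((70−56)/10) = 6.3·10^(14.0/10) = 158.25 m.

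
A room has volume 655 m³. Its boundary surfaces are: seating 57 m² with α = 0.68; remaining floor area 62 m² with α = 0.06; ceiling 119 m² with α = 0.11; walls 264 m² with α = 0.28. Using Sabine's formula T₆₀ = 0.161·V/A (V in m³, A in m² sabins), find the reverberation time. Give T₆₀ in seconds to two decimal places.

Total absorption A = 57·0.68 + 62·0.06 + 119·0.11 + 264·0.28 = 129.49 m² sabins.
T₆₀ = 0.161 × 655 / 129.49 = 0.814 s.

0.81 s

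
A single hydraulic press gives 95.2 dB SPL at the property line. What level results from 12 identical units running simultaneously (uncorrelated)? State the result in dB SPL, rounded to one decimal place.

N identical incoherent sources raise the level by 10·log₁₀ N.
L_total = 95.2 + 10·log₁₀(12) = 95.2 + 10.792 = 105.99 dB SPL.

106.0 dB SPL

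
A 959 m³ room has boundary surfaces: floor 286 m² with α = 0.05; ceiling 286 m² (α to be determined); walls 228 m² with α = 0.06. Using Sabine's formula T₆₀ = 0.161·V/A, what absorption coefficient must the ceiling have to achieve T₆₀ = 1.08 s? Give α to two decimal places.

Required total absorption A = 0.161·959/1.08 = 142.96 m².
Absorption from the other surfaces = 286·0.05 + 228·0.06 = 27.98 m², so the ceiling must supply 114.98 m² over 286 m².
α = 114.98/286 = 0.402.

0.40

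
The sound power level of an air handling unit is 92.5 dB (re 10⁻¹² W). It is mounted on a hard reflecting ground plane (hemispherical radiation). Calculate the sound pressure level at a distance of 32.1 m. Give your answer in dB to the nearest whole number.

54 dB

The power spreads over a hemisphere of area 2π·r², so L_p = L_w − 10·log₁₀(2π·r²).
2π·r² = 6474 m², 10·log₁₀ of that is 38.112 dB.
L_p = 92.5 − 38.112 = 54.39 dB.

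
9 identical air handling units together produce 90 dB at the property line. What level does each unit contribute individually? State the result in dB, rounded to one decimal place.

80.5 dB

9 equal contributions raise the level by 10·log₁₀ 9 = 9.542 dB, so each unit alone gives 90 − 9.542.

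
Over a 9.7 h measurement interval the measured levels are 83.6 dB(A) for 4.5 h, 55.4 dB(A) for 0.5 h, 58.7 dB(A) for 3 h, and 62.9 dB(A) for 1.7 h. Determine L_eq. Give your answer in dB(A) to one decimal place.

80.3 dB(A)

L_eq = 10·log₁₀[(1/T)·Σ tᵢ·10^(Lᵢ/10)] with T = 9.7 h.
Σ tᵢ·10^(Lᵢ/10) = 4.5·10^(83.6/10) + 0.5·10^(55.4/10) + 3·10^(58.7/10) + 1.7·10^(62.9/10) = 1.037e+09.
L_eq = 10·log₁₀(1.037e+09/9.7) = 80.29 dB(A).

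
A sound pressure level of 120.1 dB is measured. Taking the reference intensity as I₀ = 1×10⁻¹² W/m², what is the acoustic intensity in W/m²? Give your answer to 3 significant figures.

L = 10·log₁₀(I/I₀) ⇒ I = I₀·10^(L/10) = 10⁻¹² × 10^12.01.

1.02 W/m²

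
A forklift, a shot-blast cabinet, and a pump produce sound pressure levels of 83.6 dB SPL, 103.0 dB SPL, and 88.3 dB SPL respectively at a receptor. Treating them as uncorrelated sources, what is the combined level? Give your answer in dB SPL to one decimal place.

Incoherent sources combine by intensity addition: L_total = 10·log₁₀(Σ 10^(L_i/10)).
Σ 10^(L/10) = 10^(83.6/10) + 10^(103.0/10) + 10^(88.3/10) = 2.086e+10.
L_total = 10·log₁₀(2.086e+10) = 103.19 dB SPL.

103.2 dB SPL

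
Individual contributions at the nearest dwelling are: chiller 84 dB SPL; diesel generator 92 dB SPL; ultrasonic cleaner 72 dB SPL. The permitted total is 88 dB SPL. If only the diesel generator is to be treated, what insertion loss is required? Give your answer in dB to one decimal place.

6.4 dB

Fixed contribution from the other sources: Σ 10^(L/10) = 10^(84/10) + 10^(72/10) = 2.670e+08 (84.27 dB SPL).
The limit corresponds to 10^(88/10) = 6.310e+08; subtracting the fixed part leaves 3.639e+08 for the diesel generator, i.e. 85.61 dB SPL.
So the diesel generator must be reduced from 92 to 85.61 dB SPL: IL = 6.39 dB.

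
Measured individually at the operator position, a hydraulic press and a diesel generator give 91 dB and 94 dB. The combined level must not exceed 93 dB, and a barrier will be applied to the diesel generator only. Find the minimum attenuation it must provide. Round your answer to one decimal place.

Everything except the diesel generator sums to 10^(91/10) = 1.259e+09 in linear terms, 91.00 dB.
To meet 93 dB overall, the treated diesel generator may contribute at most 10^(93/10) − 1.259e+09 = 7.363e+08, i.e. 88.67 dB.
Required insertion loss = 94 − 88.67 = 5.33 dB.

5.3 dB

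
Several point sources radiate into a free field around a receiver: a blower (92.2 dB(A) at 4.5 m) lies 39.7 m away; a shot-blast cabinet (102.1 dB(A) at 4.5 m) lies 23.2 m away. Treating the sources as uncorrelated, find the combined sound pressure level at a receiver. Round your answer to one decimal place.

88.0 dB(A)

First find each source's level at the receiver (point-source: −20·log₁₀(r/r_ref)), then combine on an intensity basis.
blower: 92.2 − 20·log₁₀(39.7/4.5) = 92.2 − 18.91 = 73.29 dB(A).
shot-blast cabinet: 102.1 − 20·log₁₀(23.2/4.5) = 102.1 − 14.25 = 87.85 dB(A).
Σ 10^(L/10) = 6.315e+08 → L_total = 10·log₁₀(6.315e+08) = 88.00 dB(A).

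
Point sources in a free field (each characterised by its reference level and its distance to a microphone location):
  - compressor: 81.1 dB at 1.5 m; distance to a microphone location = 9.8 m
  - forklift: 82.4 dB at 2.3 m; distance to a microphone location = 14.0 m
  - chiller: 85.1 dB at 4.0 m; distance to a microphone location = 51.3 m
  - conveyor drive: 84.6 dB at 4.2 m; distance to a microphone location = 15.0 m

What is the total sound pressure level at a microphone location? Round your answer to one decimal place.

Propagate each source to the receiver with L = L_ref − 20·log₁₀(r/r_ref), then add intensities.
compressor: 81.1 − 20·log₁₀(9.8/1.5) = 81.1 − 16.30 = 64.80 dB.
forklift: 82.4 − 20·log₁₀(14.0/2.3) = 82.4 − 15.69 = 66.71 dB.
chiller: 85.1 − 20·log₁₀(51.3/4.0) = 85.1 − 22.16 = 62.94 dB.
conveyor drive: 84.6 − 20·log₁₀(15.0/4.2) = 84.6 − 11.06 = 73.54 dB.
Σ 10^(L/10) = 3.229e+07 → L_total = 10·log₁₀(3.229e+07) = 75.09 dB.

75.1 dB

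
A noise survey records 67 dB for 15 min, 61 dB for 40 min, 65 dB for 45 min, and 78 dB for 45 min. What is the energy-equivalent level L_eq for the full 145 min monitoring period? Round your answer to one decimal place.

Weight each interval's intensity by its duration and average over T = 145 min:
Σ tᵢ·10^(Lᵢ/10) = 15·10^(67/10) + 40·10^(61/10) + 45·10^(65/10) + 45·10^(78/10) = 3.107e+09.
L_eq = 10·log₁₀(3.107e+09/145) = 73.31 dB.

73.3 dB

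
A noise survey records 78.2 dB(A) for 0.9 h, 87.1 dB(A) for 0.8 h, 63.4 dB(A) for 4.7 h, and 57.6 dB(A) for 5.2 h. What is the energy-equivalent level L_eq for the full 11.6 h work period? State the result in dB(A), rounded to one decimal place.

76.2 dB(A)

Weight each interval's intensity by its duration and average over T = 11.6 h:
Σ tᵢ·10^(Lᵢ/10) = 0.9·10^(78.2/10) + 0.8·10^(87.1/10) + 4.7·10^(63.4/10) + 5.2·10^(57.6/10) = 4.830e+08.
L_eq = 10·log₁₀(4.830e+08/11.6) = 76.20 dB(A).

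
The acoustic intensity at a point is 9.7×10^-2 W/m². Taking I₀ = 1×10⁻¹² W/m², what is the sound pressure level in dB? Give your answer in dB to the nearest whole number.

110 dB

L = 10·log₁₀(I/I₀) = 10·log₁₀(9.7×10^-2/10⁻¹²) = 10·log₁₀(9.7×10^10).
L = 10·(0.9868 + 10) = 109.87 dB.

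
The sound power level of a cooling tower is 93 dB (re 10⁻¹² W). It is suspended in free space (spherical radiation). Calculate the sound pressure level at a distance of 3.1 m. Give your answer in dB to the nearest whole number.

72 dB

The power spreads over a sphere of area 4π·r², so L_p = L_w − 10·log₁₀(4π·r²).
4π·r² = 120.8 m², 10·log₁₀ of that is 20.819 dB.
L_p = 93 − 20.819 = 72.18 dB.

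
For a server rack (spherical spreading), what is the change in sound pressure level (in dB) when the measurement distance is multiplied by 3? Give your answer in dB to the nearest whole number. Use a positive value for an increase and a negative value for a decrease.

Point-source spreading: ΔL = −20·log₁₀(r₂/r₁).
ΔL = −20·log₁₀(3) = -9.54 dB.

-10 dB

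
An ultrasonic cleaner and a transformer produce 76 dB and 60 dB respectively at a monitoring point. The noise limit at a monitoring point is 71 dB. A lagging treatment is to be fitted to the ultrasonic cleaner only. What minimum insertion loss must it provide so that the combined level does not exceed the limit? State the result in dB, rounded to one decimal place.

The untreated sources together contribute 10^(60/10) = 1.000e+06, i.e. 60.00 dB.
The limit corresponds to 10^(71/10) = 1.259e+07; subtracting the fixed part leaves 1.159e+07 for the ultrasonic cleaner, i.e. 70.64 dB.
So the ultrasonic cleaner must be reduced from 76 to 70.64 dB: IL = 5.36 dB.

5.4 dB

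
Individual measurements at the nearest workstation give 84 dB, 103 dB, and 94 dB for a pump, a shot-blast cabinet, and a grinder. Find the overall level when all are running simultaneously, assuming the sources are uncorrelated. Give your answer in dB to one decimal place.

103.6 dB

Incoherent sources combine by intensity addition: L_total = 10·log₁₀(Σ 10^(L_i/10)).
Σ 10^(L/10) = 10^(84/10) + 10^(103/10) + 10^(94/10) = 2.272e+10.
L_total = 10·log₁₀(2.272e+10) = 103.56 dB.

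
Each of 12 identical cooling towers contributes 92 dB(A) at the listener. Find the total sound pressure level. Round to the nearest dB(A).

With 12 equal, uncorrelated contributions the intensity is 12× that of one unit, giving a rise of 10·log₁₀ 12.
L_total = 92 + 10·log₁₀(12) = 92 + 10.792 = 102.79 dB(A).

103 dB(A)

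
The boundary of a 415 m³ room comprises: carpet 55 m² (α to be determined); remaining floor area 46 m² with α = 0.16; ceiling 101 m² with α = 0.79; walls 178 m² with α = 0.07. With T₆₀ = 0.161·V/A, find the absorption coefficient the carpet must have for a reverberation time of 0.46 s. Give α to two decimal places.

A = 0.161·V/T₆₀ = 0.161·415/0.46 = 145.25 m² sabins.
Absorption from the other surfaces = 46·0.16 + 101·0.79 + 178·0.07 = 99.61 m², so the carpet must supply 45.64 m² over 55 m².
α = 45.64/55 = 0.830.

0.83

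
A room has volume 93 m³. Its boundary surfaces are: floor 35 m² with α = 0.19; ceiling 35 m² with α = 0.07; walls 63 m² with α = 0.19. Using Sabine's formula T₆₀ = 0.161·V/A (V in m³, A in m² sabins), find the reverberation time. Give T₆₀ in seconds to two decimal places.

Summing Sᵢαᵢ: 35·0.19 + 35·0.07 + 63·0.19 = 21.07 m².
T₆₀ = 0.161 × 93 / 21.07 = 0.711 s.

0.71 s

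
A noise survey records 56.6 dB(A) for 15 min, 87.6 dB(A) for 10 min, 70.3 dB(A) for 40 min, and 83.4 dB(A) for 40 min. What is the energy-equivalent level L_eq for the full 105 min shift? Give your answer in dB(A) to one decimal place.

L_eq = 10·log₁₀[(1/T)·Σ tᵢ·10^(Lᵢ/10)] with T = 105 min.
Σ tᵢ·10^(Lᵢ/10) = 15·10^(56.6/10) + 10·10^(87.6/10) + 40·10^(70.3/10) + 40·10^(83.4/10) = 1.494e+10.
L_eq = 10·log₁₀(1.494e+10/105) = 81.53 dB(A).

81.5 dB(A)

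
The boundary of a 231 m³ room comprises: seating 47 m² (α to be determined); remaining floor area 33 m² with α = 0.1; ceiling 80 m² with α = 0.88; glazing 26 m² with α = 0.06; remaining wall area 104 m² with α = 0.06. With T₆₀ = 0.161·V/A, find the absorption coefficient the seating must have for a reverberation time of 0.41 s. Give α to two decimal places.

Required total absorption A = 0.161·231/0.41 = 90.71 m².
Absorption from the other surfaces = 33·0.1 + 80·0.88 + 26·0.06 + 104·0.06 = 81.50 m², so the seating must supply 9.21 m² over 47 m².
α = 9.21/47 = 0.196.

0.20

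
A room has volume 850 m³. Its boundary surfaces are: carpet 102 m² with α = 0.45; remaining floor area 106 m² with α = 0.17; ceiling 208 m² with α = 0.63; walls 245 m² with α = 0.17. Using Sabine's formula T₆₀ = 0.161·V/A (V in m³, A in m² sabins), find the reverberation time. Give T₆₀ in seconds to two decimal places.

Summing Sᵢαᵢ: 102·0.45 + 106·0.17 + 208·0.63 + 245·0.17 = 236.61 m².
T₆₀ = 0.161 × 850 / 236.61 = 0.578 s.

0.58 s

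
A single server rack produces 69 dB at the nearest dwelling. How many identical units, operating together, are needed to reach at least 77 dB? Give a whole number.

7

N identical sources give L₁ + 10·log₁₀ N, so require 10·log₁₀ N ≥ 77 − 69 = 8.0 dB.
N ≥ 10^(8.0/10) = 6.310, so N = 7.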